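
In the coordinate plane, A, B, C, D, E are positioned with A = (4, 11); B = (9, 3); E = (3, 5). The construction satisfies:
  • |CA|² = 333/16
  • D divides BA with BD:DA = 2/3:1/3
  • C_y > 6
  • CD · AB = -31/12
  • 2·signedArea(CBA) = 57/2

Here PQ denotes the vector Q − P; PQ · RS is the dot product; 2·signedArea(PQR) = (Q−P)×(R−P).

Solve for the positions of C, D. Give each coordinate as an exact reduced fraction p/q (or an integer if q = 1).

1. D_x = 17/3  [D divides BA with BD:DA = 2/3:1/3]
2. D_y = 25/3  [D divides BA with BD:DA = 2/3:1/3]
   → D = (17/3, 25/3)
3. C_x = 13/4  [2·signedArea(CBA) = 57/2 ∩ CD · AB = -31/12]
4. C_y = 13/2  [2·signedArea(CBA) = 57/2 ∩ CD · AB = -31/12]
   → C = (13/4, 13/2)

C = (13/4, 13/2)
D = (17/3, 25/3)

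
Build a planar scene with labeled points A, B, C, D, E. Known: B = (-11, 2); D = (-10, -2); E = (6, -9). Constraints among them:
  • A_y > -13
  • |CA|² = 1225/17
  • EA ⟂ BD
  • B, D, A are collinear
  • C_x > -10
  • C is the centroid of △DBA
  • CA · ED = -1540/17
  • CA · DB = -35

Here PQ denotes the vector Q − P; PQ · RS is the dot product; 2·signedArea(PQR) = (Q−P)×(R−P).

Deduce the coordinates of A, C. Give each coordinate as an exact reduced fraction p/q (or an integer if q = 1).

A = (-126/17, -210/17)
C = (-161/17, -70/17)

1. A_x = -126/17  [B, D, A are collinear ∩ EA ⟂ BD]
2. A_y = -210/17  [B, D, A are collinear ∩ EA ⟂ BD]
   → A = (-126/17, -210/17)
3. C_x = -161/17  [C is the centroid of △DBA]
4. C_y = -70/17  [C is the centroid of △DBA]
   → C = (-161/17, -70/17)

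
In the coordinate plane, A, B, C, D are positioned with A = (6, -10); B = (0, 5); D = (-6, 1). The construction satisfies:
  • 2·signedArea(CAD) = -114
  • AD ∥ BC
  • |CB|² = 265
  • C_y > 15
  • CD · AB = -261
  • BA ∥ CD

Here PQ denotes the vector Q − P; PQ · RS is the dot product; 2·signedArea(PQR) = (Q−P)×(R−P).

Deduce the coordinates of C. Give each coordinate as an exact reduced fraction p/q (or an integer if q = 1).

1. C_x = -12  [BA ∥ CD ∩ AD ∥ BC]
2. C_y = 16  [BA ∥ CD ∩ AD ∥ BC]
   → C = (-12, 16)

C = (-12, 16)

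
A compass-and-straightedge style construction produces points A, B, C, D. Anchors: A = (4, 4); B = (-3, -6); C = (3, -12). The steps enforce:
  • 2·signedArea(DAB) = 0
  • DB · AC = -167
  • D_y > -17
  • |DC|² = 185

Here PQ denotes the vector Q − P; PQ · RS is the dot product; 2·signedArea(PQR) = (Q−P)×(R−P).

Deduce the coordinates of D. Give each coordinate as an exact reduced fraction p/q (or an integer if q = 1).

1. D_x = -10  [2·signedArea(DAB) = 0 ∩ DB · AC = -167]
2. D_y = -16  [2·signedArea(DAB) = 0 ∩ DB · AC = -167]
   → D = (-10, -16)

D = (-10, -16)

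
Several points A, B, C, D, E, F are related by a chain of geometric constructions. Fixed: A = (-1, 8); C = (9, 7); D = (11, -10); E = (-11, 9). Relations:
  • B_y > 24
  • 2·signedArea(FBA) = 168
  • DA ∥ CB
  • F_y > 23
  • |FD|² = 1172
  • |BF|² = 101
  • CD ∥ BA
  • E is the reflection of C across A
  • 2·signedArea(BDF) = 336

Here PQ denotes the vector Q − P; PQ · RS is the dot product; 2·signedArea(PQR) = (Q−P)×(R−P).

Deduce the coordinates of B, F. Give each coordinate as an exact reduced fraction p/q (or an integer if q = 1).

1. B_x = -3  [CD ∥ BA ∩ DA ∥ CB]
2. B_y = 25  [CD ∥ BA ∩ DA ∥ CB]
   → B = (-3, 25)
3. F_x = 7  [2·signedArea(FBA) = 168 ∩ 2·signedArea(BDF) = 336]
4. F_y = 24  [2·signedArea(FBA) = 168 ∩ 2·signedArea(BDF) = 336]
   → F = (7, 24)

B = (-3, 25)
F = (7, 24)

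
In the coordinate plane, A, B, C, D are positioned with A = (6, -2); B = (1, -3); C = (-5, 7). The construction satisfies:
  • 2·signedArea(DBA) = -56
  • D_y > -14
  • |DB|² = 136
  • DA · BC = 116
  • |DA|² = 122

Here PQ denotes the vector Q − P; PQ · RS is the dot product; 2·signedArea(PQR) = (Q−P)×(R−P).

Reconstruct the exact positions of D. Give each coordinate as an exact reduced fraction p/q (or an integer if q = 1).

D = (7, -13)

1. D_x = 7  [DA · BC = 116 ∩ 2·signedArea(DBA) = -56]
2. D_y = -13  [DA · BC = 116 ∩ 2·signedArea(DBA) = -56]
   → D = (7, -13)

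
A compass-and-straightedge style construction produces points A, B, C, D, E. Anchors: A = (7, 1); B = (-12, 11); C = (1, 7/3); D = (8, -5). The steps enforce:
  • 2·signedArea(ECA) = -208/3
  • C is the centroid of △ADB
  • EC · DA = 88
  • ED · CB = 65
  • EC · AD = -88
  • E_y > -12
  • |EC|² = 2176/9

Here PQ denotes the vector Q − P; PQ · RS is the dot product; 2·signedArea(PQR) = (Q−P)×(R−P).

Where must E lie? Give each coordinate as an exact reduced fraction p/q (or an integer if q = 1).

E = (9, -11)

1. E_x = 9  [EC · DA = 88 ∩ 2·signedArea(ECA) = -208/3]
2. E_y = -11  [EC · DA = 88 ∩ 2·signedArea(ECA) = -208/3]
   → E = (9, -11)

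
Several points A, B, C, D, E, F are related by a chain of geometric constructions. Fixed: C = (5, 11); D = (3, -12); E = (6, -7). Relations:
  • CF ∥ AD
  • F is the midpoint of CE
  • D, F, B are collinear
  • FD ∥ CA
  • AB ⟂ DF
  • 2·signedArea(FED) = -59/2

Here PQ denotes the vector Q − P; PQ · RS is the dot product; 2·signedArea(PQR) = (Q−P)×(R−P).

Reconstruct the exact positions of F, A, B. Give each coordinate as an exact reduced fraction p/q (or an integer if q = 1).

A = (5/2, -3)
B = (7349/1618, -2722/809)
F = (11/2, 2)

1. F_x = 11/2  [F is the midpoint of CE]
2. F_y = 2  [F is the midpoint of CE]
   → F = (11/2, 2)
3. A_x = 5/2  [CF ∥ AD ∩ FD ∥ CA]
4. A_y = -3  [CF ∥ AD ∩ FD ∥ CA]
   → A = (5/2, -3)
5. B_x = 7349/1618  [D, F, B are collinear ∩ AB ⟂ DF]
6. B_y = -2722/809  [D, F, B are collinear ∩ AB ⟂ DF]
   → B = (7349/1618, -2722/809)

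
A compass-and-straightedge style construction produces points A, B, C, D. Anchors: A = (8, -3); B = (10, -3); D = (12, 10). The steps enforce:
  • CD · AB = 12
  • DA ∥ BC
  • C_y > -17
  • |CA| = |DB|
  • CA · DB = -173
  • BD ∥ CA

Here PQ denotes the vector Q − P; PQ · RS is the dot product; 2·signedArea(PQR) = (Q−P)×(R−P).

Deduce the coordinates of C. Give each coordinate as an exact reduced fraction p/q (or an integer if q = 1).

C = (6, -16)

1. C_x = 6  [BD ∥ CA ∩ DA ∥ BC]
2. C_y = -16  [BD ∥ CA ∩ DA ∥ BC]
   → C = (6, -16)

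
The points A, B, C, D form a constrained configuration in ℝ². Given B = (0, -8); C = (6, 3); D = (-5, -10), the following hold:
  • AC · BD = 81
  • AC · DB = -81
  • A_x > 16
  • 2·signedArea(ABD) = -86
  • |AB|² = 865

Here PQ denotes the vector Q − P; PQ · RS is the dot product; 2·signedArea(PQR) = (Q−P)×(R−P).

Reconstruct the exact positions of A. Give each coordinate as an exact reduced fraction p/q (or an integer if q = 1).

A = (17, 16)

1. A_x = 17  [2·signedArea(ABD) = -86 ∩ AC · DB = -81]
2. A_y = 16  [2·signedArea(ABD) = -86 ∩ AC · DB = -81]
   → A = (17, 16)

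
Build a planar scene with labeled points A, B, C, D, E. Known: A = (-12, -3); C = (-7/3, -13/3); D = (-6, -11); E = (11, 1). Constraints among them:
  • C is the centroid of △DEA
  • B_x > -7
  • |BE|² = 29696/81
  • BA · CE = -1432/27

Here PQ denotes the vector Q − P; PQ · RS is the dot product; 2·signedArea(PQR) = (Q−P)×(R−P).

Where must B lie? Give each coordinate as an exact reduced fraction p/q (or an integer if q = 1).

1. B_x = -61/9  [line -40/3·x + -16/3·y + -3320/27 = 0 ∩ |BE|² = 29696/81]
2. B_y = -55/9  [line -40/3·x + -16/3·y + -3320/27 = 0 ∩ |BE|² = 29696/81]
   → B = (-61/9, -55/9)

B = (-61/9, -55/9)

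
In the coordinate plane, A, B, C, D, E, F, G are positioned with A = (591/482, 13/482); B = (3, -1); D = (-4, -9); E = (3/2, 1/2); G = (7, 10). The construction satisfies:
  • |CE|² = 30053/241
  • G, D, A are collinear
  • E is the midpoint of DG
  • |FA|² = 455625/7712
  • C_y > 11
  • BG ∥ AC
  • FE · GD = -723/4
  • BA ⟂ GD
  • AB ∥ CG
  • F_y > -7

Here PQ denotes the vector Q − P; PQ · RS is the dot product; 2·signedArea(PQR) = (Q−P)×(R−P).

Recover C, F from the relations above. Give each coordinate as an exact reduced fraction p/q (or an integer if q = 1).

1. C_x = 2519/482  [AB ∥ CG ∩ BG ∥ AC]
2. C_y = 5315/482  [AB ∥ CG ∩ BG ∥ AC]
   → C = (2519/482, 5315/482)
3. F_x = -21/8  [line 11·x + 19·y + 619/4 = 0 ∩ |FA|² = 455625/7712]
4. F_y = -53/8  [line 11·x + 19·y + 619/4 = 0 ∩ |FA|² = 455625/7712]
   → F = (-21/8, -53/8)

C = (2519/482, 5315/482)
F = (-21/8, -53/8)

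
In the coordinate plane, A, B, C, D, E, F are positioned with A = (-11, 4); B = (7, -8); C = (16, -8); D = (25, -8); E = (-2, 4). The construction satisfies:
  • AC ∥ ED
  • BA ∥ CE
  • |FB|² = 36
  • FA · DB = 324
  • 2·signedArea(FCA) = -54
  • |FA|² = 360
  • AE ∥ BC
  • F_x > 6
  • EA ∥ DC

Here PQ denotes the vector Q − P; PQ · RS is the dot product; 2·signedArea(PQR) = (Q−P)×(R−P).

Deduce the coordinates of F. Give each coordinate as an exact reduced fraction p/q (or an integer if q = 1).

1. F_x = 7  [2·signedArea(FCA) = -54 ∩ FA · DB = 324]
2. F_y = -2  [2·signedArea(FCA) = -54 ∩ FA · DB = 324]
   → F = (7, -2)

F = (7, -2)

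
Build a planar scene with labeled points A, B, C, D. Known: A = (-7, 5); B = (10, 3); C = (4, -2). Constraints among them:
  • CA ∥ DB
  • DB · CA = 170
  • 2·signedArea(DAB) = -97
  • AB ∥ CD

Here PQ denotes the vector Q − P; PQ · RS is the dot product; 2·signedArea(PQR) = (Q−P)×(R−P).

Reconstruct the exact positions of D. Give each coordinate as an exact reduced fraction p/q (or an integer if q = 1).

1. D_x = 21  [CA ∥ DB ∩ AB ∥ CD]
2. D_y = -4  [CA ∥ DB ∩ AB ∥ CD]
   → D = (21, -4)

D = (21, -4)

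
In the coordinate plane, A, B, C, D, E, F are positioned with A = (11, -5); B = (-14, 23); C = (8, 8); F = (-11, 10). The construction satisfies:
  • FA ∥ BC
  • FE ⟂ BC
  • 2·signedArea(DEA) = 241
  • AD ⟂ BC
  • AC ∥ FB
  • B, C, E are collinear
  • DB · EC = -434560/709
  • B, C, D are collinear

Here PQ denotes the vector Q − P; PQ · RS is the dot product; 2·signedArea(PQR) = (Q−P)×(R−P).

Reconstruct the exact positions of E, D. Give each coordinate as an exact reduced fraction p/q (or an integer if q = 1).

1. E_x = -4184/709  [B, C, E are collinear ∩ FE ⟂ BC]
2. E_y = 12392/709  [B, C, E are collinear ∩ FE ⟂ BC]
   → E = (-4184/709, 12392/709)
3. D_x = 11414/709  [B, C, D are collinear ∩ AD ⟂ BC]
4. D_y = 1757/709  [B, C, D are collinear ∩ AD ⟂ BC]
   → D = (11414/709, 1757/709)

D = (11414/709, 1757/709)
E = (-4184/709, 12392/709)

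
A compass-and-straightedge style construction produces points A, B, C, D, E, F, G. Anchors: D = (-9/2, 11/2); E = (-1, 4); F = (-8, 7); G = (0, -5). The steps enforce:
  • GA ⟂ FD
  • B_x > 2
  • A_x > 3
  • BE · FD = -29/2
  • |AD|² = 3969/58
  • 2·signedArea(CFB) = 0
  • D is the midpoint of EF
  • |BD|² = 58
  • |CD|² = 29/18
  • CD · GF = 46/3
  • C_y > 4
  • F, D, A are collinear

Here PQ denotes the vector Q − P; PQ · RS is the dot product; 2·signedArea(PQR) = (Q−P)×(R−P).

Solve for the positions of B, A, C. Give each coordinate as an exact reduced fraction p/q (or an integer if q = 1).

1. B_x = 5/2  [line -7/2·x + 3/2·y + 5 = 0 ∩ |BD|² = 58]
2. B_y = 5/2  [line -7/2·x + 3/2·y + 5 = 0 ∩ |BD|² = 58]
   → B = (5/2, 5/2)
3. A_x = 90/29  [F, D, A are collinear ∩ GA ⟂ FD]
4. A_y = 65/29  [F, D, A are collinear ∩ GA ⟂ FD]
   → A = (90/29, 65/29)
5. C_x = -10/3  [2·signedArea(CFB) = 0 ∩ CD · GF = 46/3]
6. C_y = 5  [2·signedArea(CFB) = 0 ∩ CD · GF = 46/3]
   → C = (-10/3, 5)

A = (90/29, 65/29)
B = (5/2, 5/2)
C = (-10/3, 5)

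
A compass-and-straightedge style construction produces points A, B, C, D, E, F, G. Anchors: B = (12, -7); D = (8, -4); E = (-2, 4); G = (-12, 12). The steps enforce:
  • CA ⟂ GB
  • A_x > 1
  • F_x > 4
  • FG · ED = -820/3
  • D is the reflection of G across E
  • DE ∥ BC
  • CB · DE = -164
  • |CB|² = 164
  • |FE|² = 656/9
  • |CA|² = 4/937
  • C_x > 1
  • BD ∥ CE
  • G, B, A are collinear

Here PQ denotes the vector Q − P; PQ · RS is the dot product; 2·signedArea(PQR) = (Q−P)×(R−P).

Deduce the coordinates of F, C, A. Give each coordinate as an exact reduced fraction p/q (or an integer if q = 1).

A = (1836/937, 889/937)
C = (2, 1)
F = (14/3, -4/3)

1. F_x = 14/3  [line -10·x + 8·y + 172/3 = 0 ∩ |FE|² = 656/9]
2. F_y = -4/3  [line -10·x + 8·y + 172/3 = 0 ∩ |FE|² = 656/9]
   → F = (14/3, -4/3)
3. C_x = 2  [BD ∥ CE ∩ DE ∥ BC]
4. C_y = 1  [BD ∥ CE ∩ DE ∥ BC]
   → C = (2, 1)
5. A_x = 1836/937  [G, B, A are collinear ∩ CA ⟂ GB]
6. A_y = 889/937  [G, B, A are collinear ∩ CA ⟂ GB]
   → A = (1836/937, 889/937)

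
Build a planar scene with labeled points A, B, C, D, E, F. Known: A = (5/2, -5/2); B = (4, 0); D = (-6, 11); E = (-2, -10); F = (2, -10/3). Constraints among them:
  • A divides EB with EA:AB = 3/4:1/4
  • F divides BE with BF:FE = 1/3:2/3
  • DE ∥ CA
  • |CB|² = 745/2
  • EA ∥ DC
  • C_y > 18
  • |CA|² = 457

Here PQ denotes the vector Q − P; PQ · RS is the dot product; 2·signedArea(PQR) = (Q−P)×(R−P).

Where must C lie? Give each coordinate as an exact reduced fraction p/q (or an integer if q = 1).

C = (-3/2, 37/2)

1. C_x = -3/2  [DE ∥ CA ∩ EA ∥ DC]
2. C_y = 37/2  [DE ∥ CA ∩ EA ∥ DC]
   → C = (-3/2, 37/2)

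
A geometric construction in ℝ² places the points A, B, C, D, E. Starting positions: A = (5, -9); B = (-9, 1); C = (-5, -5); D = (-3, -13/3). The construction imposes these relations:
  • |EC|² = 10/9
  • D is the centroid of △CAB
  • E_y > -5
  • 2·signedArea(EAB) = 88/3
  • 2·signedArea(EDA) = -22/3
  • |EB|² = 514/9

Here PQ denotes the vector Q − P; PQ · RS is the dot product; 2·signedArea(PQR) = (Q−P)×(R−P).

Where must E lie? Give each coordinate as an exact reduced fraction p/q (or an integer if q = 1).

1. E_x = -4  [2·signedArea(EAB) = 88/3 ∩ 2·signedArea(EDA) = -22/3]
2. E_y = -14/3  [2·signedArea(EAB) = 88/3 ∩ 2·signedArea(EDA) = -22/3]
   → E = (-4, -14/3)

E = (-4, -14/3)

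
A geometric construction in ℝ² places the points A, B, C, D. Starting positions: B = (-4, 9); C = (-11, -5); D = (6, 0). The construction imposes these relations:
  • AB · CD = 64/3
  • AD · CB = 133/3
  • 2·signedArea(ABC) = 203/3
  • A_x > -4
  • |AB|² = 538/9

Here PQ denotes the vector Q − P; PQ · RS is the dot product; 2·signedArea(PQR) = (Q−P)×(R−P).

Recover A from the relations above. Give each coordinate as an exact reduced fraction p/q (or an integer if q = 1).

1. A_x = -3  [AB · CD = 64/3 ∩ AD · CB = 133/3]
2. A_y = 4/3  [AB · CD = 64/3 ∩ AD · CB = 133/3]
   → A = (-3, 4/3)

A = (-3, 4/3)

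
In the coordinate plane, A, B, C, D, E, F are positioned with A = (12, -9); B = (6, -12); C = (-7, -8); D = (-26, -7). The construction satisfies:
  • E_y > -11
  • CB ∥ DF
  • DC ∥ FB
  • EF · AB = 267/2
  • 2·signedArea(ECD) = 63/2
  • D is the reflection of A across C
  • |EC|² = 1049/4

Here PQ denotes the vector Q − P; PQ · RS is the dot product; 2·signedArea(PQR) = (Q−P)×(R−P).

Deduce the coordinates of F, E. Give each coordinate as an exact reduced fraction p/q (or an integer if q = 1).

1. F_x = -13  [DC ∥ FB ∩ CB ∥ DF]
2. F_y = -11  [DC ∥ FB ∩ CB ∥ DF]
   → F = (-13, -11)
3. E_x = 9  [2·signedArea(ECD) = 63/2 ∩ EF · AB = 267/2]
4. E_y = -21/2  [2·signedArea(ECD) = 63/2 ∩ EF · AB = 267/2]
   → E = (9, -21/2)

E = (9, -21/2)
F = (-13, -11)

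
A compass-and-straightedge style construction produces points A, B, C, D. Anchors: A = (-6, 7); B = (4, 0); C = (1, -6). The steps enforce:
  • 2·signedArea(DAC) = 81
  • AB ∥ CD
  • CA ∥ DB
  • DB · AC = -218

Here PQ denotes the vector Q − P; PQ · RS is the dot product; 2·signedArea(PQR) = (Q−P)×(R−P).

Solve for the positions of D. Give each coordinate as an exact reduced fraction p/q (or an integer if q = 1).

D = (11, -13)

1. D_x = 11  [CA ∥ DB ∩ AB ∥ CD]
2. D_y = -13  [CA ∥ DB ∩ AB ∥ CD]
   → D = (11, -13)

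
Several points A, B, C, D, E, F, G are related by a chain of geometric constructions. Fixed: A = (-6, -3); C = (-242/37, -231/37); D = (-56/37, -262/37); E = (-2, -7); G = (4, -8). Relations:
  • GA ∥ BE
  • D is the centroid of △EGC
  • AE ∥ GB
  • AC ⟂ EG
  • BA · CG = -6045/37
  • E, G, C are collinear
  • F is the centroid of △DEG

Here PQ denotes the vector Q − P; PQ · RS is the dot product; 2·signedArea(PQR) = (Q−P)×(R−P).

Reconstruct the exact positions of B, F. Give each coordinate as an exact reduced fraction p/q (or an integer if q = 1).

1. B_x = 8  [GA ∥ BE ∩ AE ∥ GB]
2. B_y = -12  [GA ∥ BE ∩ AE ∥ GB]
   → B = (8, -12)
3. F_x = 6/37  [F is the centroid of △DEG]
4. F_y = -817/111  [F is the centroid of △DEG]
   → F = (6/37, -817/111)

B = (8, -12)
F = (6/37, -817/111)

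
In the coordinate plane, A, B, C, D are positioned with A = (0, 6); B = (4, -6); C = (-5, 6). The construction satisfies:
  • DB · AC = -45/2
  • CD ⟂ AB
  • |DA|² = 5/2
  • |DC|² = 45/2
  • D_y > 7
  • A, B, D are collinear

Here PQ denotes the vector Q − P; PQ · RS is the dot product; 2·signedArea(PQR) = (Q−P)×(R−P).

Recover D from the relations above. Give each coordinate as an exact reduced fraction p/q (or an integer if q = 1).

D = (-1/2, 15/2)

1. D_x = -1/2  [A, B, D are collinear ∩ CD ⟂ AB]
2. D_y = 15/2  [A, B, D are collinear ∩ CD ⟂ AB]
   → D = (-1/2, 15/2)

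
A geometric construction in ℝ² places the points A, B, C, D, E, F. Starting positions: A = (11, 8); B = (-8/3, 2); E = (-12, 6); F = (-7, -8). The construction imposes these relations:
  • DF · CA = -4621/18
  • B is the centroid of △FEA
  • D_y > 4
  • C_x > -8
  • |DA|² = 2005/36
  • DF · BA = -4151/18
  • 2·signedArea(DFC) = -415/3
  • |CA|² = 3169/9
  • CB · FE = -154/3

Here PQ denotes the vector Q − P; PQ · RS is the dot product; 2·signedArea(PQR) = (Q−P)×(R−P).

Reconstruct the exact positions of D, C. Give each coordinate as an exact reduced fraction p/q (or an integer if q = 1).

C = (-22/3, 4)
D = (25/6, 5)

1. D_x = 25/6  [line -41/3·x + -6·y + 1565/18 = 0 ∩ |DA|² = 2005/36]
2. D_y = 5  [line -41/3·x + -6·y + 1565/18 = 0 ∩ |DA|² = 2005/36]
   → D = (25/6, 5)
3. C_x = -22/3  [DF · CA = -4621/18 ∩ CB · FE = -154/3]
4. C_y = 4  [DF · CA = -4621/18 ∩ CB · FE = -154/3]
   → C = (-22/3, 4)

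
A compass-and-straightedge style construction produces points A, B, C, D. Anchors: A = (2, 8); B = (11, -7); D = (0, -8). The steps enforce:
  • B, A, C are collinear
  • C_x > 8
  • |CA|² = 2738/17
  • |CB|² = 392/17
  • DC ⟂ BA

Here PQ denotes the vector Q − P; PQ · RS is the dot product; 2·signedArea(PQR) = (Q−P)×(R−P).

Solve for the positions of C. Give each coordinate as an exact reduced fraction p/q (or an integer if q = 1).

1. C_x = 145/17  [B, A, C are collinear ∩ DC ⟂ BA]
2. C_y = -49/17  [B, A, C are collinear ∩ DC ⟂ BA]
   → C = (145/17, -49/17)

C = (145/17, -49/17)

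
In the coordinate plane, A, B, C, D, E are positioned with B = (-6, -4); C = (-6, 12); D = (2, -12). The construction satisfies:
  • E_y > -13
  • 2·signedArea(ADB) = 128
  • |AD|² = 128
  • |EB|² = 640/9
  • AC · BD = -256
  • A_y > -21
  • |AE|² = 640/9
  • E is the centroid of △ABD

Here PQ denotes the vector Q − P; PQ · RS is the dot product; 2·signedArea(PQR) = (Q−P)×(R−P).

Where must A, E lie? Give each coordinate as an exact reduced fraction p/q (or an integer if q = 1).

A = (-6, -20)
E = (-10/3, -12)

1. A_x = -6  [AC · BD = -256 ∩ 2·signedArea(ADB) = 128]
2. A_y = -20  [AC · BD = -256 ∩ 2·signedArea(ADB) = 128]
   → A = (-6, -20)
3. E_x = -10/3  [E is the centroid of △ABD]
4. E_y = -12  [E is the centroid of △ABD]
   → E = (-10/3, -12)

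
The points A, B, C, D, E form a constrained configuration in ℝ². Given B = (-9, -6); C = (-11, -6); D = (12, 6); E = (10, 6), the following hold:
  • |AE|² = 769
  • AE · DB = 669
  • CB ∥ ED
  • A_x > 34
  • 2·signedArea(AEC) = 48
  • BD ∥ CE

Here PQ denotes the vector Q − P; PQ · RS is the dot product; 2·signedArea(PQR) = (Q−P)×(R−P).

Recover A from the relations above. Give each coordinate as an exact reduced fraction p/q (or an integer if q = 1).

1. A_x = 35  [2·signedArea(AEC) = 48 ∩ AE · DB = 669]
2. A_y = 18  [2·signedArea(AEC) = 48 ∩ AE · DB = 669]
   → A = (35, 18)

A = (35, 18)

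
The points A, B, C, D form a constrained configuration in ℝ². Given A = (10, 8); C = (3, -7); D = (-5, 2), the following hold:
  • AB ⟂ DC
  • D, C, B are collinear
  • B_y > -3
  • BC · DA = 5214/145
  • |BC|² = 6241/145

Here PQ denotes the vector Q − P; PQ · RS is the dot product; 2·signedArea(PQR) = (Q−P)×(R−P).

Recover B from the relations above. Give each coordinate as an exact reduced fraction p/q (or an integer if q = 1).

B = (-197/145, -304/145)

1. B_x = -197/145  [D, C, B are collinear ∩ AB ⟂ DC]
2. B_y = -304/145  [D, C, B are collinear ∩ AB ⟂ DC]
   → B = (-197/145, -304/145)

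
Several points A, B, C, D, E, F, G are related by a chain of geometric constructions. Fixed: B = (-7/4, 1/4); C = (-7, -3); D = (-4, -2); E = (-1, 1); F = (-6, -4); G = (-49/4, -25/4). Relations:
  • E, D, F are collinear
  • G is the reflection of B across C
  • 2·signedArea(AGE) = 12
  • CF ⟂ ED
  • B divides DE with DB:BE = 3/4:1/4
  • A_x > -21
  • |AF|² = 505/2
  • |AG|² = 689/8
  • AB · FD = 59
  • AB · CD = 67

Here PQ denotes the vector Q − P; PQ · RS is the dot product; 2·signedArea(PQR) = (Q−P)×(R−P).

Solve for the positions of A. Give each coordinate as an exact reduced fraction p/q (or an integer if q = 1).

A = (-41/2, -21/2)

1. A_x = -41/2  [AB · FD = 59 ∩ 2·signedArea(AGE) = 12]
2. A_y = -21/2  [AB · FD = 59 ∩ 2·signedArea(AGE) = 12]
   → A = (-41/2, -21/2)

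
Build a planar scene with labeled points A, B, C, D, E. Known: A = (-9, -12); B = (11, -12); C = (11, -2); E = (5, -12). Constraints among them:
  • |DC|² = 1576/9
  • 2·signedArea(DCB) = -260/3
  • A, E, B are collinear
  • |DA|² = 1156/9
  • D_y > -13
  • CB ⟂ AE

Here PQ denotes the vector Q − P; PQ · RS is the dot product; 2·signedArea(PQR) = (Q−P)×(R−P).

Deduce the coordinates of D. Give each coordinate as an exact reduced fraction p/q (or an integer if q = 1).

D = (7/3, -12)

1. D_x = 7/3  [2·signedArea(DCB) = -260/3]
2. D_y = -12  [|DA|² = 1156/9]
   → D = (7/3, -12)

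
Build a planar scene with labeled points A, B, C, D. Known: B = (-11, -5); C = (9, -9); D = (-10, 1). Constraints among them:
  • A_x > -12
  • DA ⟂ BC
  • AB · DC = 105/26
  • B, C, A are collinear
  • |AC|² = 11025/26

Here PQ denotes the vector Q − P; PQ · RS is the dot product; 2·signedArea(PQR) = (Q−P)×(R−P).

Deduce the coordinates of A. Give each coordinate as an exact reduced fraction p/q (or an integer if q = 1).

A = (-291/26, -129/26)

1. A_x = -291/26  [B, C, A are collinear ∩ DA ⟂ BC]
2. A_y = -129/26  [B, C, A are collinear ∩ DA ⟂ BC]
   → A = (-291/26, -129/26)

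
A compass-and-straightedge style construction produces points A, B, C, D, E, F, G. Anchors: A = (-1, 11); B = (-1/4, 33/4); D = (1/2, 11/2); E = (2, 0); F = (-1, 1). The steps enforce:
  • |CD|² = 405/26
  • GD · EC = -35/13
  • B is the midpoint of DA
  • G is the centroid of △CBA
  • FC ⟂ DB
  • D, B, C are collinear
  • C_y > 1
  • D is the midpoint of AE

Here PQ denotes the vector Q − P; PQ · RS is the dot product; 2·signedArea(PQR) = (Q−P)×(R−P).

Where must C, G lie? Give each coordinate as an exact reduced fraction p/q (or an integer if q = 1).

C = (20/13, 22/13)
G = (5/52, 363/52)

1. C_x = 20/13  [D, B, C are collinear ∩ FC ⟂ DB]
2. C_y = 22/13  [D, B, C are collinear ∩ FC ⟂ DB]
   → C = (20/13, 22/13)
3. G_x = 5/52  [G is the centroid of △CBA]
4. G_y = 363/52  [G is the centroid of △CBA]
   → G = (5/52, 363/52)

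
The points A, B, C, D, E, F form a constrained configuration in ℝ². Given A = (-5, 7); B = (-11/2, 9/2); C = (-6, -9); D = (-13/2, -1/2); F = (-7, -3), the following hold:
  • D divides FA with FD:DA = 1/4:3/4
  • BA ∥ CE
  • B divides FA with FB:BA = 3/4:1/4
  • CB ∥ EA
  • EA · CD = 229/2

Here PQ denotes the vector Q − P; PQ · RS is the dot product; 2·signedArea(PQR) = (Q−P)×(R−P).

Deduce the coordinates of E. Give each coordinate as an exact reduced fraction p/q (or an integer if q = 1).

1. E_x = -11/2  [CB ∥ EA ∩ BA ∥ CE]
2. E_y = -13/2  [CB ∥ EA ∩ BA ∥ CE]
   → E = (-11/2, -13/2)

E = (-11/2, -13/2)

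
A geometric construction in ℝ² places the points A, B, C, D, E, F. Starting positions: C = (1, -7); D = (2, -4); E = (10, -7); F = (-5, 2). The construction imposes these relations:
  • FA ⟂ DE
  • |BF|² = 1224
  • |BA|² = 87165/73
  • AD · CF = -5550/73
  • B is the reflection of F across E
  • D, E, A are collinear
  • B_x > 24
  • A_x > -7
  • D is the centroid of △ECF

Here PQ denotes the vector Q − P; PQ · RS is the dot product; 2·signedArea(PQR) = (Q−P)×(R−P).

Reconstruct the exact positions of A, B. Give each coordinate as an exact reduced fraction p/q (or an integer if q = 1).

A = (-446/73, -70/73)
B = (25, -16)

1. A_x = -446/73  [D, E, A are collinear ∩ FA ⟂ DE]
2. A_y = -70/73  [D, E, A are collinear ∩ FA ⟂ DE]
   → A = (-446/73, -70/73)
3. B_x = 25  [B is the reflection of F across E]
4. B_y = -16  [B is the reflection of F across E]
   → B = (25, -16)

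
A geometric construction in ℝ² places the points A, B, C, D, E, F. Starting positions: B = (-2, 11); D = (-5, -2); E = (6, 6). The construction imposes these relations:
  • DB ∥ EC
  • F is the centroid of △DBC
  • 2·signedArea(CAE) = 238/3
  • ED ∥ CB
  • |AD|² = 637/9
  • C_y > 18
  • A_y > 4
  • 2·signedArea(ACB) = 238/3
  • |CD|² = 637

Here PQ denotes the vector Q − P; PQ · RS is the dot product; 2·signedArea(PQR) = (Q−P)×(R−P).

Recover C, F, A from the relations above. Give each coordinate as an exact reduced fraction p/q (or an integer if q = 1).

A = (-1/3, 5)
C = (9, 19)
F = (2/3, 28/3)

1. C_x = 9  [ED ∥ CB ∩ DB ∥ EC]
2. C_y = 19  [ED ∥ CB ∩ DB ∥ EC]
   → C = (9, 19)
3. F_x = 2/3  [F is the centroid of △DBC]
4. F_y = 28/3  [F is the centroid of △DBC]
   → F = (2/3, 28/3)
5. A_x = -1/3  [2·signedArea(ACB) = 238/3 ∩ 2·signedArea(CAE) = 238/3]
6. A_y = 5  [2·signedArea(ACB) = 238/3 ∩ 2·signedArea(CAE) = 238/3]
   → A = (-1/3, 5)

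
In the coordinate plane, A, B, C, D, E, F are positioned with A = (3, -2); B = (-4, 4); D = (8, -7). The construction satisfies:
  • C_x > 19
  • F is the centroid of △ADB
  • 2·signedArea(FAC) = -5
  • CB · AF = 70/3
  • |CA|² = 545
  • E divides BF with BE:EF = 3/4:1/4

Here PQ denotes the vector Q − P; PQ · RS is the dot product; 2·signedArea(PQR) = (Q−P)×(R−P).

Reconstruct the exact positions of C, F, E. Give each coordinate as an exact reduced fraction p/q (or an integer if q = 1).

C = (20, -18)
E = (3/4, -1/4)
F = (7/3, -5/3)

1. F_x = 7/3  [F is the centroid of △ADB]
2. F_y = -5/3  [F is the centroid of △ADB]
   → F = (7/3, -5/3)
3. E_x = 3/4  [E divides BF with BE:EF = 3/4:1/4]
4. E_y = -1/4  [E divides BF with BE:EF = 3/4:1/4]
   → E = (3/4, -1/4)
5. C_x = 20  [CB · AF = 70/3 ∩ 2·signedArea(FAC) = -5]
6. C_y = -18  [CB · AF = 70/3 ∩ 2·signedArea(FAC) = -5]
   → C = (20, -18)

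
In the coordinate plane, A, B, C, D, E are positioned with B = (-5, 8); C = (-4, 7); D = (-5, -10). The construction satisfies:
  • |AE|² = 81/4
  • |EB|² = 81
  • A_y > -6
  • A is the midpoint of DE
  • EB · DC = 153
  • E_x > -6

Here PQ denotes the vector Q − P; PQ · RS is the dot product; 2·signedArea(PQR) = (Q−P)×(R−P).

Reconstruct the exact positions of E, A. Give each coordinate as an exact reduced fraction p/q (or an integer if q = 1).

1. E_x = -5  [line -1·x + -17·y + -22 = 0 ∩ |EB|² = 81]
2. E_y = -1  [line -1·x + -17·y + -22 = 0 ∩ |EB|² = 81]
   → E = (-5, -1)
3. A_x = -5  [A is the midpoint of DE]
4. A_y = -11/2  [A is the midpoint of DE]
   → A = (-5, -11/2)

A = (-5, -11/2)
E = (-5, -1)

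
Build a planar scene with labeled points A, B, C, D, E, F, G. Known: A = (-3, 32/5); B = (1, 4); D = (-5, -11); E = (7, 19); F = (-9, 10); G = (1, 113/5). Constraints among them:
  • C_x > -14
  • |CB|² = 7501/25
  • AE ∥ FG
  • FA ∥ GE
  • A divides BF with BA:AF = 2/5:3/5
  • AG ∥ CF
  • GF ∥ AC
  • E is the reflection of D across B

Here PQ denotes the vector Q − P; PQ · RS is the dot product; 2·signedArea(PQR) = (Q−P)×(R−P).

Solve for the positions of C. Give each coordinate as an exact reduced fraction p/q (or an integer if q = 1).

1. C_x = -13  [AG ∥ CF ∩ GF ∥ AC]
2. C_y = -31/5  [AG ∥ CF ∩ GF ∥ AC]
   → C = (-13, -31/5)

C = (-13, -31/5)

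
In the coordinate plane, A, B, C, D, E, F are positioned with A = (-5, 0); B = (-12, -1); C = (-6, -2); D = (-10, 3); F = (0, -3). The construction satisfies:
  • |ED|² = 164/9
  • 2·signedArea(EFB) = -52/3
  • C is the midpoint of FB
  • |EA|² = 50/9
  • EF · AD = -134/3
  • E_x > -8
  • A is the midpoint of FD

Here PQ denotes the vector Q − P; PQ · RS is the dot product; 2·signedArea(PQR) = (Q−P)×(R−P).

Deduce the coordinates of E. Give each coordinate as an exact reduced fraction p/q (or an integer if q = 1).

1. E_x = -22/3  [EF · AD = -134/3 ∩ 2·signedArea(EFB) = -52/3]
2. E_y = -1/3  [EF · AD = -134/3 ∩ 2·signedArea(EFB) = -52/3]
   → E = (-22/3, -1/3)

E = (-22/3, -1/3)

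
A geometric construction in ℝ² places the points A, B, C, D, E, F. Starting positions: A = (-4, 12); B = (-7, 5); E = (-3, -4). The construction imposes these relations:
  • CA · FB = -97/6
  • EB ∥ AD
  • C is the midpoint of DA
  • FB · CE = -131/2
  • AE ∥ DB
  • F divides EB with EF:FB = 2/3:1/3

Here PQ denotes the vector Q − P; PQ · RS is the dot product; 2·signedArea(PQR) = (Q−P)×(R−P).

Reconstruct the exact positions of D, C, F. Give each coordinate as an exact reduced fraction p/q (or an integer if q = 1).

C = (-6, 33/2)
D = (-8, 21)
F = (-17/3, 2)

1. D_x = -8  [AE ∥ DB ∩ EB ∥ AD]
2. D_y = 21  [AE ∥ DB ∩ EB ∥ AD]
   → D = (-8, 21)
3. C_x = -6  [C is the midpoint of DA]
4. C_y = 33/2  [C is the midpoint of DA]
   → C = (-6, 33/2)
5. F_x = -17/3  [F divides EB with EF:FB = 2/3:1/3]
6. F_y = 2  [F divides EB with EF:FB = 2/3:1/3]
   → F = (-17/3, 2)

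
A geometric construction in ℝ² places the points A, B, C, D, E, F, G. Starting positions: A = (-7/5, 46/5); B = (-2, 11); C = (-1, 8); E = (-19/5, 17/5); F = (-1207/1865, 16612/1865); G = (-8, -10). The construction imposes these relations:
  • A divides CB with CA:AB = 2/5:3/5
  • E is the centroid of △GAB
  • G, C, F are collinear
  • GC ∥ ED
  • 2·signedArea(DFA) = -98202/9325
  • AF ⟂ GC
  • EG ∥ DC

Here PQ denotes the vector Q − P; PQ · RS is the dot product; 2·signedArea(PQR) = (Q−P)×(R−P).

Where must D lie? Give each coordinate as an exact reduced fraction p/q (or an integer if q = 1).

D = (16/5, 107/5)

1. D_x = 16/5  [EG ∥ DC ∩ GC ∥ ED]
2. D_y = 107/5  [EG ∥ DC ∩ GC ∥ ED]
   → D = (16/5, 107/5)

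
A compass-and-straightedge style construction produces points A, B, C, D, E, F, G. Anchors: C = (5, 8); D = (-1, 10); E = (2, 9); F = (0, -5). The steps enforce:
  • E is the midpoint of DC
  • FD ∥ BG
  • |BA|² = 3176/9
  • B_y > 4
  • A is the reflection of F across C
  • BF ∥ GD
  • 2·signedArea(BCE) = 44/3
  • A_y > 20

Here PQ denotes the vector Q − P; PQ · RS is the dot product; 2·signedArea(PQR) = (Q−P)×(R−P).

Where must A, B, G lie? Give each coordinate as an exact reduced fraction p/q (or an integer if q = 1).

1. A_x = 10  [A is the reflection of F across C]
2. A_y = 21  [A is the reflection of F across C]
   → A = (10, 21)
3. B_x = 4/3  [line -1·x + -3·y + 43/3 = 0 ∩ |BA|² = 3176/9]
4. B_y = 13/3  [line -1·x + -3·y + 43/3 = 0 ∩ |BA|² = 3176/9]
   → B = (4/3, 13/3)
5. G_x = 1/3  [BF ∥ GD ∩ FD ∥ BG]
6. G_y = 58/3  [BF ∥ GD ∩ FD ∥ BG]
   → G = (1/3, 58/3)

A = (10, 21)
B = (4/3, 13/3)
G = (1/3, 58/3)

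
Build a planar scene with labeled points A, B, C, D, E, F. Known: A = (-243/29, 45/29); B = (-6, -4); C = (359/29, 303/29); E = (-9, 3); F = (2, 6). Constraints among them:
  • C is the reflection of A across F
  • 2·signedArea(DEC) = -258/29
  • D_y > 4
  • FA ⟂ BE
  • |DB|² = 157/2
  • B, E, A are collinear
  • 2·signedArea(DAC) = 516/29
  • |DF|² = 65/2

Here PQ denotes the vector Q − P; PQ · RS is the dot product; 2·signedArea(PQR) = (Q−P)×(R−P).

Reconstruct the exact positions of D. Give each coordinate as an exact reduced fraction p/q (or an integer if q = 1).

D = (-7/2, 9/2)

1. D_x = -7/2  [2·signedArea(DAC) = 516/29 ∩ 2·signedArea(DEC) = -258/29]
2. D_y = 9/2  [2·signedArea(DAC) = 516/29 ∩ 2·signedArea(DEC) = -258/29]
   → D = (-7/2, 9/2)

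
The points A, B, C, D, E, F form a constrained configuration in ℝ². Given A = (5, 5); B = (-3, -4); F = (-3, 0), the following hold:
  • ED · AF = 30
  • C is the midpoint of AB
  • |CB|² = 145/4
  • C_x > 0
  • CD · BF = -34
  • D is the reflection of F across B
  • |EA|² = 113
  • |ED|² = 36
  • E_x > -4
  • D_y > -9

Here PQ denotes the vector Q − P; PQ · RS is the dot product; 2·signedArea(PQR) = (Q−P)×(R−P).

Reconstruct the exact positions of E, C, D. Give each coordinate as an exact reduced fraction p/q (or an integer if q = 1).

1. C_x = 1  [C is the midpoint of AB]
2. C_y = 1/2  [C is the midpoint of AB]
   → C = (1, 1/2)
3. D_x = -3  [D is the reflection of F across B]
4. D_y = -8  [D is the reflection of F across B]
   → D = (-3, -8)
5. E_x = -3  [line 8·x + 5·y + 34 = 0 ∩ |EA|² = 113]
6. E_y = -2  [line 8·x + 5·y + 34 = 0 ∩ |EA|² = 113]
   → E = (-3, -2)

C = (1, 1/2)
D = (-3, -8)
E = (-3, -2)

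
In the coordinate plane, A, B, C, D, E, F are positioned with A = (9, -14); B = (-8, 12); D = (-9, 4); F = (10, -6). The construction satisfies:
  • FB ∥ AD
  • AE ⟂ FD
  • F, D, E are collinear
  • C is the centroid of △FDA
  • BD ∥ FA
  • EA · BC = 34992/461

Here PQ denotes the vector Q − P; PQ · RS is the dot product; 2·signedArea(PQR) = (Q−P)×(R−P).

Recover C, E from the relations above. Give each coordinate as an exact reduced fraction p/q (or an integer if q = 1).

1. C_x = 10/3  [C is the centroid of △FDA]
2. C_y = -16/3  [C is the centroid of △FDA]
   → C = (10/3, -16/3)
3. E_x = 5769/461  [F, D, E are collinear ∩ AE ⟂ FD]
4. E_y = -3376/461  [F, D, E are collinear ∩ AE ⟂ FD]
   → E = (5769/461, -3376/461)

C = (10/3, -16/3)
E = (5769/461, -3376/461)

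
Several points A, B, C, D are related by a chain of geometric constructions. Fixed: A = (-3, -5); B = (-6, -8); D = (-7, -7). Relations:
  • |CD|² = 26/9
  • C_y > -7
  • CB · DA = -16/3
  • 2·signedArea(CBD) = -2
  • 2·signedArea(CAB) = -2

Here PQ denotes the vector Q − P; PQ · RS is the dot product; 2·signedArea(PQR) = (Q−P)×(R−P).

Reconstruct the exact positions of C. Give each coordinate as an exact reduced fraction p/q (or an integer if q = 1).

1. C_x = -16/3  [2·signedArea(CBD) = -2 ∩ 2·signedArea(CAB) = -2]
2. C_y = -20/3  [2·signedArea(CBD) = -2 ∩ 2·signedArea(CAB) = -2]
   → C = (-16/3, -20/3)

C = (-16/3, -20/3)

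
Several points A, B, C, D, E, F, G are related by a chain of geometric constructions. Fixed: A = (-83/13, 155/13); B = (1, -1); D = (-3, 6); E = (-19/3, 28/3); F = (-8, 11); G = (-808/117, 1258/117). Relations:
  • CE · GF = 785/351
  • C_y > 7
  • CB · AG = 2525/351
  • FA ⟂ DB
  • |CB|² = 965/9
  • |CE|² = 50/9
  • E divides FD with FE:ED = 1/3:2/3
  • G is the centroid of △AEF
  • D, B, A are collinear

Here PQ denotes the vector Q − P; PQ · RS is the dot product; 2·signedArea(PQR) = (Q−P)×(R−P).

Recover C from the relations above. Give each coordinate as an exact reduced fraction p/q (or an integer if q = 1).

1. C_x = -14/3  [CB · AG = 2525/351 ∩ CE · GF = 785/351]
2. C_y = 23/3  [CB · AG = 2525/351 ∩ CE · GF = 785/351]
   → C = (-14/3, 23/3)

C = (-14/3, 23/3)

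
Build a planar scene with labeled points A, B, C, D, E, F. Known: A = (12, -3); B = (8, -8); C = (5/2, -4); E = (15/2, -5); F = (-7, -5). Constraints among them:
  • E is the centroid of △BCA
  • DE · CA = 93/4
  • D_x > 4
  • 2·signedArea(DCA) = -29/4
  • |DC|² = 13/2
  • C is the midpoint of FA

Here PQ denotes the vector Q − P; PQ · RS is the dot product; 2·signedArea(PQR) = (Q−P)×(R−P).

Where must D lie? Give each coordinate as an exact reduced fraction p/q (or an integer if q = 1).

1. D_x = 5  [DE · CA = 93/4 ∩ 2·signedArea(DCA) = -29/4]
2. D_y = -9/2  [DE · CA = 93/4 ∩ 2·signedArea(DCA) = -29/4]
   → D = (5, -9/2)

D = (5, -9/2)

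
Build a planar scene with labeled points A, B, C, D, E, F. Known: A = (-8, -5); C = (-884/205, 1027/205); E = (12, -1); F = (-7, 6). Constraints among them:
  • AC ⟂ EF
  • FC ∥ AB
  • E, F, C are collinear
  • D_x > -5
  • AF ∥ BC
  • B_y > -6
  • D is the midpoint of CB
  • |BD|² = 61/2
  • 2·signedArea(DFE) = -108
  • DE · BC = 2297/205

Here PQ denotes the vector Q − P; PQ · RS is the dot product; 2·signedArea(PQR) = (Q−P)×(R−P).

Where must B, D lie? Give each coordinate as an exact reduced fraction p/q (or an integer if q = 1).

B = (-1089/205, -1228/205)
D = (-1973/410, -201/410)

1. B_x = -1089/205  [AF ∥ BC ∩ FC ∥ AB]
2. B_y = -1228/205  [AF ∥ BC ∩ FC ∥ AB]
   → B = (-1089/205, -1228/205)
3. D_x = -1973/410  [D is the midpoint of CB]
4. D_y = -201/410  [D is the midpoint of CB]
   → D = (-1973/410, -201/410)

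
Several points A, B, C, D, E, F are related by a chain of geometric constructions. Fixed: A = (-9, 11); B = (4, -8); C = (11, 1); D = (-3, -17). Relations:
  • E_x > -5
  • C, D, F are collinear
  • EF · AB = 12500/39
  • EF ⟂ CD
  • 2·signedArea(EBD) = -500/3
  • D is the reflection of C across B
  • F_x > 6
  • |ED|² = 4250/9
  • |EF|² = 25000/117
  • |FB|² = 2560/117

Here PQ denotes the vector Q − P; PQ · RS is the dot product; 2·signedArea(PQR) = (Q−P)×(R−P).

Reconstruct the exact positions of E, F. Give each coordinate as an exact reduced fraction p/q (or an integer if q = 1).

E = (-14/3, 14/3)
F = (268/39, -56/13)

1. E_x = -14/3  [line 9·x + -7·y + 224/3 = 0 ∩ |ED|² = 4250/9]
2. E_y = 14/3  [line 9·x + -7·y + 224/3 = 0 ∩ |ED|² = 4250/9]
   → E = (-14/3, 14/3)
3. F_x = 268/39  [C, D, F are collinear ∩ EF ⟂ CD]
4. F_y = -56/13  [C, D, F are collinear ∩ EF ⟂ CD]
   → F = (268/39, -56/13)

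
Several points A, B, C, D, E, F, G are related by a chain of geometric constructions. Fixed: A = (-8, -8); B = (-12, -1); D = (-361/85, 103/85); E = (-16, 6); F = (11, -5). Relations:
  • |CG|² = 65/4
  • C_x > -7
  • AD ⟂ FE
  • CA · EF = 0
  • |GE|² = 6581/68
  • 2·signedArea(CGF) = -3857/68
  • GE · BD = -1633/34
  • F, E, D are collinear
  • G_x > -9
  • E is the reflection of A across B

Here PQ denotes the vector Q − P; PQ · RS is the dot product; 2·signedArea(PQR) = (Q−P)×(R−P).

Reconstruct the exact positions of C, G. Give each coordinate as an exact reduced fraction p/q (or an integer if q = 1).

C = (-1041/170, -577/170)
G = (-1381/170, 9/85)

1. G_x = -1381/170  [line -659/85·x + -188/85·y + -10667/170 = 0 ∩ |GE|² = 6581/68]
2. G_y = 9/85  [line -659/85·x + -188/85·y + -10667/170 = 0 ∩ |GE|² = 6581/68]
   → G = (-1381/170, 9/85)
3. C_x = -1041/170  [CA · EF = 0 ∩ 2·signedArea(CGF) = -3857/68]
4. C_y = -577/170  [CA · EF = 0 ∩ 2·signedArea(CGF) = -3857/68]
   → C = (-1041/170, -577/170)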